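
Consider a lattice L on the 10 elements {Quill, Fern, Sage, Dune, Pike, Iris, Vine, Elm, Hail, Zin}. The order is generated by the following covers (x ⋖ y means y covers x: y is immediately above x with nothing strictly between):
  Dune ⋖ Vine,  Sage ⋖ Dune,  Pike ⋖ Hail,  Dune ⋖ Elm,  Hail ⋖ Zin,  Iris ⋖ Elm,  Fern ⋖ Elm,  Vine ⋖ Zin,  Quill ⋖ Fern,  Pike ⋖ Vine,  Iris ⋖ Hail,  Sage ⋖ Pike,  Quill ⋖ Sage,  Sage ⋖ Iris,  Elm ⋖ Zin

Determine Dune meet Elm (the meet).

Dune

Common lower bounds of {Dune, Elm}: Dune, Quill, Sage.
The greatest among these is Dune.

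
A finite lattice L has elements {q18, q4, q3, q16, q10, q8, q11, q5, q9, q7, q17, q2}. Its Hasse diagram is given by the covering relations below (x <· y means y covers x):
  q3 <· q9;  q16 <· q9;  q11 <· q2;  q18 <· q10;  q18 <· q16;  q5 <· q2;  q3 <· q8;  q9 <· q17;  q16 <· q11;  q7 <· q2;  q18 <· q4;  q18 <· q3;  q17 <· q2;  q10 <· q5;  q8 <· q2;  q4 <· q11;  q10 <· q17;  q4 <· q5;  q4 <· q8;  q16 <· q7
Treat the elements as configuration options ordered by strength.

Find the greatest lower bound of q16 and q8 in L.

q18

Common lower bounds of {q16, q8}: q18.
The greatest among these is q18.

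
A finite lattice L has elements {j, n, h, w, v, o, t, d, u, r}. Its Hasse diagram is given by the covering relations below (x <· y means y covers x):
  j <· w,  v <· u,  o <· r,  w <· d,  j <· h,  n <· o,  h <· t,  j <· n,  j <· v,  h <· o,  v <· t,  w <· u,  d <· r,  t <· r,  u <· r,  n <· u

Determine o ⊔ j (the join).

Common upper bounds of {o, j}: o, r.
The least among these is o.

o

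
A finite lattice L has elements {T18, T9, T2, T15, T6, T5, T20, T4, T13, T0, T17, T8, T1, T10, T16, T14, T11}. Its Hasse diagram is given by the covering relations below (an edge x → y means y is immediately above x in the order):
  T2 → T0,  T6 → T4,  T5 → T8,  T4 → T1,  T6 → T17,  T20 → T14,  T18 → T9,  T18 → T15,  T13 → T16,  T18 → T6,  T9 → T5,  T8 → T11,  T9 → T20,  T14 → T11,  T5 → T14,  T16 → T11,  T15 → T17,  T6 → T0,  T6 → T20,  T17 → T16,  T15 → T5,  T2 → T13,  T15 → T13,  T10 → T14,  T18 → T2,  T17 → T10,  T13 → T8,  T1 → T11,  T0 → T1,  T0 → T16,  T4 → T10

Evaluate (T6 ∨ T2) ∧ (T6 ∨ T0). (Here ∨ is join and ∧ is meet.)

T6 ∨ T2 = T0
T6 ∨ T0 = T0
T0 ∧ T0 = T0

T0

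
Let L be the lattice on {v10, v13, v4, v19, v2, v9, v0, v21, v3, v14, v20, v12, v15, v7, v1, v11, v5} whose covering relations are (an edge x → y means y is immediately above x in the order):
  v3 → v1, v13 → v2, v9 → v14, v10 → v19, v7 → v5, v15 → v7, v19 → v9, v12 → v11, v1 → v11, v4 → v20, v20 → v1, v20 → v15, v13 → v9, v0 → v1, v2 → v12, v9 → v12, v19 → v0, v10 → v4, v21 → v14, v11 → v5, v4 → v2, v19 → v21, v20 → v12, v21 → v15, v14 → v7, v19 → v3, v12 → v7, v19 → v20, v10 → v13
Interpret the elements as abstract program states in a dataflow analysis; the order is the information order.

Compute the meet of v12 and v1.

v20

Common lower bounds of {v12, v1}: v10, v19, v20, v4.
The greatest among these is v20.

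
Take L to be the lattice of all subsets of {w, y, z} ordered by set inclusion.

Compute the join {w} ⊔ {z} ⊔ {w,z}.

{w,z}

Common upper bounds of {{w}, {z}, {w,z}}: {w,y,z}, {w,z}.
The least among these is {w,z}.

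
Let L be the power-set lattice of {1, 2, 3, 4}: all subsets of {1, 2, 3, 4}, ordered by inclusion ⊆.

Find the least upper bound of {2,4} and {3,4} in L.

{2,3,4}

Under ⊆, join is union: {2,4} ∪ {3,4} = {2,3,4}.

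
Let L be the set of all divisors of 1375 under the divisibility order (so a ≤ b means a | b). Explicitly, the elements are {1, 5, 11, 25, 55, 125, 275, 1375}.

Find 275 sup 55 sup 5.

Common upper bounds of {275, 55, 5}: 1375, 275.
The least among these is 275.

275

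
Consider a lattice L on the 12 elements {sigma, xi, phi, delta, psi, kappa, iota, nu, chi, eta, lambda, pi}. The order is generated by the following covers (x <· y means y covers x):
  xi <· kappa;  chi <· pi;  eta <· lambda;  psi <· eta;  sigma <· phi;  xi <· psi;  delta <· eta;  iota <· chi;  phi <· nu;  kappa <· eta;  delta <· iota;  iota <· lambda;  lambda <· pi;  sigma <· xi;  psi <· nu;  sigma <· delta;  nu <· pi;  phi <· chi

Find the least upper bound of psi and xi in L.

psi

Common upper bounds of {psi, xi}: eta, lambda, nu, pi, psi.
The least among these is psi.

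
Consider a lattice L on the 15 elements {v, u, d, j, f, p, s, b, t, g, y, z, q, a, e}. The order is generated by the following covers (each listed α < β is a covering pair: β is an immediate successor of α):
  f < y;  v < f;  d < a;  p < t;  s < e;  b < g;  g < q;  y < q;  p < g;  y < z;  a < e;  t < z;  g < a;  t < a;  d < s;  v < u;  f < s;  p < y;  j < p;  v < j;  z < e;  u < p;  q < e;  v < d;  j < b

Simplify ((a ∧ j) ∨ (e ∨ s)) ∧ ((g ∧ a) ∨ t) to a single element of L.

a ∧ j = j
e ∨ s = e
j ∨ e = e
g ∧ a = g
g ∨ t = a
e ∧ a = a

a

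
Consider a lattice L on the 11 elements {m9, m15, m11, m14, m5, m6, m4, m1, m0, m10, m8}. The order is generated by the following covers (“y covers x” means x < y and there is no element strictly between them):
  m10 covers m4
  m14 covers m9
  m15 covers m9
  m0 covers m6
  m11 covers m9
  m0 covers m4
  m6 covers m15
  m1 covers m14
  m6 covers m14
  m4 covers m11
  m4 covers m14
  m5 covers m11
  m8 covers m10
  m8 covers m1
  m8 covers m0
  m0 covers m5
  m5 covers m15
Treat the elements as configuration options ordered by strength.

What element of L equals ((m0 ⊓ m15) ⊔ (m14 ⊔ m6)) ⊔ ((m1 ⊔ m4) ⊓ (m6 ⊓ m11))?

m0 ∧ m15 = m15
m14 ∨ m6 = m6
m15 ∨ m6 = m6
m1 ∨ m4 = m8
m6 ∧ m11 = m9
m8 ∧ m9 = m9
m6 ∨ m9 = m6

m6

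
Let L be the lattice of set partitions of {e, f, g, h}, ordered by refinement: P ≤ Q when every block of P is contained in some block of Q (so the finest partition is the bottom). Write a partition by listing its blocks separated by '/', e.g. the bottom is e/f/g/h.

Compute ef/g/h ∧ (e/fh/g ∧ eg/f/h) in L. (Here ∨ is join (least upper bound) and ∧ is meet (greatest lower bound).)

e/fh/g ∧ eg/f/h = e/f/g/h
ef/g/h ∧ e/f/g/h = e/f/g/h

e/f/g/h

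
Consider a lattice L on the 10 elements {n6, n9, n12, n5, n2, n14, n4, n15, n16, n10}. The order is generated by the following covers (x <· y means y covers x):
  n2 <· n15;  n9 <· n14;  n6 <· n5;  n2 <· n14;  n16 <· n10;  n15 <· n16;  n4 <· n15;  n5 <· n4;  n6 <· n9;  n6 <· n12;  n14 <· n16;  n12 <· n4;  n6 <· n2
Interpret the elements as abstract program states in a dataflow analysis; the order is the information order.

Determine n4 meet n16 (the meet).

Common lower bounds of {n4, n16}: n12, n4, n5, n6.
The greatest among these is n4.

n4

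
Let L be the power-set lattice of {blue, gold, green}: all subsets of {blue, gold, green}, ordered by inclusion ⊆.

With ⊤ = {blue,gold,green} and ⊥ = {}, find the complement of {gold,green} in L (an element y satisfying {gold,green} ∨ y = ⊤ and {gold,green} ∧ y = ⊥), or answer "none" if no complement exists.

{blue}

Need y with {gold,green} ∨ y = {blue,gold,green} and {gold,green} ∧ y = {}.
Checking each element gives: {blue}.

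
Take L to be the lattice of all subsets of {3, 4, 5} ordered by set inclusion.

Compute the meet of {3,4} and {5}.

Common lower bounds of {{3,4}, {5}}: {}.
The greatest among these is {}.

{}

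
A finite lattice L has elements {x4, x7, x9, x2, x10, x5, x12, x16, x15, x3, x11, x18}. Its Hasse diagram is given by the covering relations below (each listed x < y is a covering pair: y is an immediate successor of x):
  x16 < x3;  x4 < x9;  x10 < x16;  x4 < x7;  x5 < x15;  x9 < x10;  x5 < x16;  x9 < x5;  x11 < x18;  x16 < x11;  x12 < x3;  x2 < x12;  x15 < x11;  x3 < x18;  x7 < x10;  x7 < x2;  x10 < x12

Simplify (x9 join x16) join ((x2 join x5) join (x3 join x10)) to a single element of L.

x3

x9 ∨ x16 = x16
x2 ∨ x5 = x3
x3 ∨ x10 = x3
x3 ∨ x3 = x3
x16 ∨ x3 = x3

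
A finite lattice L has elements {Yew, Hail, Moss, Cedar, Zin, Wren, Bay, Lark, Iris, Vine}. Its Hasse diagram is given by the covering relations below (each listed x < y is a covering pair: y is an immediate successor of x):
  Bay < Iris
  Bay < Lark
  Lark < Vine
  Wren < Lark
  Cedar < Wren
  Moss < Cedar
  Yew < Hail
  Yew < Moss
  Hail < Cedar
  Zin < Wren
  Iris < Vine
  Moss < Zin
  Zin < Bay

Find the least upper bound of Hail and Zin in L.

Common upper bounds of {Hail, Zin}: Lark, Vine, Wren.
The least among these is Wren.

Wren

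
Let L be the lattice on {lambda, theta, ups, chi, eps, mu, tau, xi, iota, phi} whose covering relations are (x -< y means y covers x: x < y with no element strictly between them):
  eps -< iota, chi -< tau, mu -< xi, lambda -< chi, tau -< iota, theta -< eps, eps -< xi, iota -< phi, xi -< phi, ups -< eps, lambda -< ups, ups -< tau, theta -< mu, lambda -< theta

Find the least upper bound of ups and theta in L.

eps

Common upper bounds of {ups, theta}: eps, iota, phi, xi.
The least among these is eps.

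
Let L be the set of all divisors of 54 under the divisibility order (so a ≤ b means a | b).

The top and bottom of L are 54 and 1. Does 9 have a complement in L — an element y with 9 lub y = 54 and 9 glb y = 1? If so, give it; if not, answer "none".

none

For every candidate y, either 9 ∨ y ≠ 54 or 9 ∧ y ≠ 1; no complement exists.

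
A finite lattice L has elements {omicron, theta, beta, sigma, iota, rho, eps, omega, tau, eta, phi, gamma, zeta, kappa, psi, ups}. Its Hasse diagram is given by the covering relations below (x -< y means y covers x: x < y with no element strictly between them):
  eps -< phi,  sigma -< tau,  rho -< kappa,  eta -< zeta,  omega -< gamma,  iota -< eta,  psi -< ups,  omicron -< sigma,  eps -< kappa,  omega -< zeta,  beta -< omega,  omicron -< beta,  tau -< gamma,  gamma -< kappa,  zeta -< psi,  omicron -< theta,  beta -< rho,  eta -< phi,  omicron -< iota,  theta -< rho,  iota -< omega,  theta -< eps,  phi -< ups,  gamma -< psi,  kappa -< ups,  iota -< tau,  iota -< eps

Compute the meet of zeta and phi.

eta

Common lower bounds of {zeta, phi}: eta, iota, omicron.
The greatest among these is eta.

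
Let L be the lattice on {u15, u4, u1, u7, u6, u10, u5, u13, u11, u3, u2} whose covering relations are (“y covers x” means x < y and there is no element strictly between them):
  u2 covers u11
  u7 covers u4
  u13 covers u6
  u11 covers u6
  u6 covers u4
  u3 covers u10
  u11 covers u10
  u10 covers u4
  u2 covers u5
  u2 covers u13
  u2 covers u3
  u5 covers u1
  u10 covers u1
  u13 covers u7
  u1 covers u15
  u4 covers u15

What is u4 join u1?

u10

Common upper bounds of {u4, u1}: u10, u11, u2, u3.
The least among these is u10.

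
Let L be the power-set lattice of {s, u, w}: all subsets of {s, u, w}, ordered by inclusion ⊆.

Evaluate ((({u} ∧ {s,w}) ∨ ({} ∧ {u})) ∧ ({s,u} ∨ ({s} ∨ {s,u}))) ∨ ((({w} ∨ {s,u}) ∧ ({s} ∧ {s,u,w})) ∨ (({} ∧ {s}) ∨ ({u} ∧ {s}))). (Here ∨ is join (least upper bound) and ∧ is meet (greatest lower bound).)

{s}

{u} ∧ {s,w} = {}
{} ∧ {u} = {}
{} ∨ {} = {}
{s} ∨ {s,u} = {s,u}
{s,u} ∨ {s,u} = {s,u}
{} ∧ {s,u} = {}
{w} ∨ {s,u} = {s,u,w}
{s} ∧ {s,u,w} = {s}
{s,u,w} ∧ {s} = {s}
{} ∧ {s} = {}
{u} ∧ {s} = {}
{} ∨ {} = {}
{s} ∨ {} = {s}
{} ∨ {s} = {s}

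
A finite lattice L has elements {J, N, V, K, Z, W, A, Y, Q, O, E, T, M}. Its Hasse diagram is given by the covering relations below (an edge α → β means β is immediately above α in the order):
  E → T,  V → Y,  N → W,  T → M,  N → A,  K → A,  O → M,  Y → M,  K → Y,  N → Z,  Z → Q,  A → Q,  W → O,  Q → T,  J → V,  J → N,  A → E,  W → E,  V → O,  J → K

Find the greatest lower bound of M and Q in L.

Q

Common lower bounds of {M, Q}: A, J, K, N, Q, Z.
The greatest among these is Q.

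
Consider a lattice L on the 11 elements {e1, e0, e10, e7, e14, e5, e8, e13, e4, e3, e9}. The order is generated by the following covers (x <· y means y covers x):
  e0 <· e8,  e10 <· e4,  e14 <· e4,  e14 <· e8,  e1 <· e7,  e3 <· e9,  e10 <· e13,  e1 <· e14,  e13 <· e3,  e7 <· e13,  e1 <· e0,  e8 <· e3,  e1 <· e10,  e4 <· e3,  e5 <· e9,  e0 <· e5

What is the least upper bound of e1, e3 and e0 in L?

Common upper bounds of {e1, e3, e0}: e3, e9.
The least among these is e3.

e3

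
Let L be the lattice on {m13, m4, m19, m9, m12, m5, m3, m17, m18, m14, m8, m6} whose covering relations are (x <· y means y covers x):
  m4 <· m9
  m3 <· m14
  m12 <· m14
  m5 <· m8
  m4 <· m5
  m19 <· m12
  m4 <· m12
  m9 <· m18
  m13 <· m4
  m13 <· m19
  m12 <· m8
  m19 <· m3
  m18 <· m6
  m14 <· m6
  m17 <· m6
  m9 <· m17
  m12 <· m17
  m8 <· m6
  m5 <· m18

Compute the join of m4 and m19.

m12

Common upper bounds of {m4, m19}: m12, m14, m17, m6, m8.
The least among these is m12.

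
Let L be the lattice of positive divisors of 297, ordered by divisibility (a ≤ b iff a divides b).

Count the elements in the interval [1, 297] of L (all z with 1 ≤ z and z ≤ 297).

8

The interval [1, 297] = {1, 11, 27, 297, 3, 33, 9, 99}, which has 8 elements.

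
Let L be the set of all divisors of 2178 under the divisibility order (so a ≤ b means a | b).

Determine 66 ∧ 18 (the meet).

6

In the divisibility order, the meet is the greatest common divisor: gcd(66, 18) = 6.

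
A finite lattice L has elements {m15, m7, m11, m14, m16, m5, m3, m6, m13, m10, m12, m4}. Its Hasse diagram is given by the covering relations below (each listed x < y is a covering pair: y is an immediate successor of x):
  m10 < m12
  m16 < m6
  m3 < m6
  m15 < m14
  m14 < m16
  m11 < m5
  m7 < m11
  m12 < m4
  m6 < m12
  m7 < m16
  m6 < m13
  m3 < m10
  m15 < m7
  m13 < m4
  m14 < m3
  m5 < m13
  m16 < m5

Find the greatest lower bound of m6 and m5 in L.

Common lower bounds of {m6, m5}: m14, m15, m16, m7.
The greatest among these is m16.

m16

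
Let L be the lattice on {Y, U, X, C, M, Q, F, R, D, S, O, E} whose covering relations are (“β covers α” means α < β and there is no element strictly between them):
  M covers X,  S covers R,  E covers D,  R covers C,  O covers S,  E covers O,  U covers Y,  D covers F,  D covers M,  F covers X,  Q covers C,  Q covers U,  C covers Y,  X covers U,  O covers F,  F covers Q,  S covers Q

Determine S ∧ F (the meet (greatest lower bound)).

Q

Common lower bounds of {S, F}: C, Q, U, Y.
The greatest among these is Q.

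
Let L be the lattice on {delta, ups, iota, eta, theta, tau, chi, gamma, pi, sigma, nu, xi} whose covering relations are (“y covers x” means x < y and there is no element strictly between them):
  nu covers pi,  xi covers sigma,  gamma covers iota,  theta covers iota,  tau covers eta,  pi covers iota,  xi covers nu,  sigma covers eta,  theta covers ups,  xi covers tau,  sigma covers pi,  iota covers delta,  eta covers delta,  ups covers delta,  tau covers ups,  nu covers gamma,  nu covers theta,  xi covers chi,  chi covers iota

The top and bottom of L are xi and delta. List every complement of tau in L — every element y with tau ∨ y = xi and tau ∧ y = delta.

chi, gamma, iota, pi

Need y with tau ∨ y = xi and tau ∧ y = delta.
Checking each element gives: chi, gamma, iota, pi.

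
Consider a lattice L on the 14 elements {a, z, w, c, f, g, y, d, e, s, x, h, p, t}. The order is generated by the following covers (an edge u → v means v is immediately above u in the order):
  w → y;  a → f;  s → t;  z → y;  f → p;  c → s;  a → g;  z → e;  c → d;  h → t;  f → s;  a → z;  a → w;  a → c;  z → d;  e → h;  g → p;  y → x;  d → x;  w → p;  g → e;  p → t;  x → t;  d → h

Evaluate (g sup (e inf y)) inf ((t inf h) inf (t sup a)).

e ∧ y = z
g ∨ z = e
t ∧ h = h
t ∨ a = t
h ∧ t = h
e ∧ h = e

e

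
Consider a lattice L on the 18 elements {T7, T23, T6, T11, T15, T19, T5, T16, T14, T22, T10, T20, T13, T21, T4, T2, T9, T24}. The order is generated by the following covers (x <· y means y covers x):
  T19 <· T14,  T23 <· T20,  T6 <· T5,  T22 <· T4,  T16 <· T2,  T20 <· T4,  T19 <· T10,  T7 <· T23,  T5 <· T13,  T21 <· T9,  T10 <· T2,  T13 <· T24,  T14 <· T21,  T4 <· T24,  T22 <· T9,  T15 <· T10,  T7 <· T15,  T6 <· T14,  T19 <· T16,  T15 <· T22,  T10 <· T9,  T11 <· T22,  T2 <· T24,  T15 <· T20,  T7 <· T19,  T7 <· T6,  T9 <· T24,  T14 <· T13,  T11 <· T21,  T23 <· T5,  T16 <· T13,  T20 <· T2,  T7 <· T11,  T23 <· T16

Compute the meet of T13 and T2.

T16

Common lower bounds of {T13, T2}: T16, T19, T23, T7.
The greatest among these is T16.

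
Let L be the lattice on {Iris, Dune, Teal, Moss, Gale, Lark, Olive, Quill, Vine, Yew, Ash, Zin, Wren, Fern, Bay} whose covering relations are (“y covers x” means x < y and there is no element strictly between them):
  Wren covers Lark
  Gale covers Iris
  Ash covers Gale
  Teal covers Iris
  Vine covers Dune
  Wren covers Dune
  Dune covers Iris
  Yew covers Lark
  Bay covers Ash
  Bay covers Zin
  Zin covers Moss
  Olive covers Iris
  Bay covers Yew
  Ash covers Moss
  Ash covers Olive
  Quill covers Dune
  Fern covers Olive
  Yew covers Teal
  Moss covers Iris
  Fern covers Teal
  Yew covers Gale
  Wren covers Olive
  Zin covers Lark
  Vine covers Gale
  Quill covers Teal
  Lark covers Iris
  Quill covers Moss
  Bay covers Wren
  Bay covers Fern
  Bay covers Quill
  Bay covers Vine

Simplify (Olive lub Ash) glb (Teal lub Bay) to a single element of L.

Ash

Olive ∨ Ash = Ash
Teal ∨ Bay = Bay
Ash ∧ Bay = Ash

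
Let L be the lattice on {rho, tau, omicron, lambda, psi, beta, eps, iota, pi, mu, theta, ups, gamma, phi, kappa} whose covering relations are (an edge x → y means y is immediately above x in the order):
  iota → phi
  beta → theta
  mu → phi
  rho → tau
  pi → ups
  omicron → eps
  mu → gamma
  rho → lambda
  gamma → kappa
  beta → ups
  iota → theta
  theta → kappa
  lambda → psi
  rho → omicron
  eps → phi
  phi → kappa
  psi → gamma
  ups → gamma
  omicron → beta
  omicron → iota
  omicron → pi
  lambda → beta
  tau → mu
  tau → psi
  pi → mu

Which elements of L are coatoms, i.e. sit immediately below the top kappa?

The coatoms are exactly the elements covered by kappa: gamma, phi, theta.

gamma, phi, theta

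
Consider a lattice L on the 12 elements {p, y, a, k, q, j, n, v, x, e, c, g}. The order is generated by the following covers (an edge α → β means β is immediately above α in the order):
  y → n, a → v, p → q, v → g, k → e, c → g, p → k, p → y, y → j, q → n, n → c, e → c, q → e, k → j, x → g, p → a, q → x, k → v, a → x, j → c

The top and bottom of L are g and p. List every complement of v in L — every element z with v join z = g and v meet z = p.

n, q, y

Need z with v ∨ z = g and v ∧ z = p.
Checking each element gives: n, q, y.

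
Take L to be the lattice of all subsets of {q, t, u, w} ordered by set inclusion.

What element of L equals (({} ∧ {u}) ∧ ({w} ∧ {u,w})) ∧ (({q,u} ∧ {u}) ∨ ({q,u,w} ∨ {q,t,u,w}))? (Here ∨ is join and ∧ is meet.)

{} ∧ {u} = {}
{w} ∧ {u,w} = {w}
{} ∧ {w} = {}
{q,u} ∧ {u} = {u}
{q,u,w} ∨ {q,t,u,w} = {q,t,u,w}
{u} ∨ {q,t,u,w} = {q,t,u,w}
{} ∧ {q,t,u,w} = {}

{}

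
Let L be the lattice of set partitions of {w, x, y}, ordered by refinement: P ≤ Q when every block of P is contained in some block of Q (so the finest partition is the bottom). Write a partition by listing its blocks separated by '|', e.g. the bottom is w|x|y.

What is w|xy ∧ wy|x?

w|x|y

The meet (common refinement) of w|xy and wy|x intersects blocks pairwise, giving w|x|y.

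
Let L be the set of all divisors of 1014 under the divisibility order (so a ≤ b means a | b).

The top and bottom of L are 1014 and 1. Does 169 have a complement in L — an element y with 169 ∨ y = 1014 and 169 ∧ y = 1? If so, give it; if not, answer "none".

6

Need y with 169 ∨ y = 1014 and 169 ∧ y = 1.
Checking each element gives: 6.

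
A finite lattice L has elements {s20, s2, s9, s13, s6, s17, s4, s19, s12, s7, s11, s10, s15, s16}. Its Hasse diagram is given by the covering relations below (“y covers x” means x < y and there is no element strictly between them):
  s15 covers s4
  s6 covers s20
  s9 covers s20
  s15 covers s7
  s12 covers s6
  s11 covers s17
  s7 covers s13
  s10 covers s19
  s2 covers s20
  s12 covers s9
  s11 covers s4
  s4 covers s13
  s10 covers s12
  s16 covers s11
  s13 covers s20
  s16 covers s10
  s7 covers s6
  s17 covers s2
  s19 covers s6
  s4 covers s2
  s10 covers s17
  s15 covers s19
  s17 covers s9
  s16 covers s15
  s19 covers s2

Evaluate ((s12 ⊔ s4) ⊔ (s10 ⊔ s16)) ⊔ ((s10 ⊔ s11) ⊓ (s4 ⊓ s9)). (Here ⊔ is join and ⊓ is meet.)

s12 ∨ s4 = s16
s10 ∨ s16 = s16
s16 ∨ s16 = s16
s10 ∨ s11 = s16
s4 ∧ s9 = s20
s16 ∧ s20 = s20
s16 ∨ s20 = s16

s16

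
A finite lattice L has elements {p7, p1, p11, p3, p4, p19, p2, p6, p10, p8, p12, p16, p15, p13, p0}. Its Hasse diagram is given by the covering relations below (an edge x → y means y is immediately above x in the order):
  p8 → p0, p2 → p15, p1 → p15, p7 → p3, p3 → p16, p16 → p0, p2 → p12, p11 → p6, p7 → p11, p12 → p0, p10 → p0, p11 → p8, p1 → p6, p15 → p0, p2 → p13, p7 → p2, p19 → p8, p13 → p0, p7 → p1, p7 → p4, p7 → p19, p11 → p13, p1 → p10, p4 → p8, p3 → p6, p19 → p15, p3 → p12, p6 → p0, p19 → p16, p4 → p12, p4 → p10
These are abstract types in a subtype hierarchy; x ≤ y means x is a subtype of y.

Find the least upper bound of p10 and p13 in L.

p0

Common upper bounds of {p10, p13}: p0.
The least among these is p0.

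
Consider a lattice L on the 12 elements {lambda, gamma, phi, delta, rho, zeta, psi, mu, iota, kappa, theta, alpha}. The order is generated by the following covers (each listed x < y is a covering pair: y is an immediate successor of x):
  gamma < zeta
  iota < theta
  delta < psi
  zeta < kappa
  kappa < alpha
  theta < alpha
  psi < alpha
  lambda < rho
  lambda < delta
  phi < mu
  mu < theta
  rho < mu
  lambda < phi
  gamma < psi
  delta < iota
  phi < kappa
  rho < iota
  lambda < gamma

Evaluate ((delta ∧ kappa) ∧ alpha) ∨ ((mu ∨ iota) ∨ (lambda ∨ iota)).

delta ∧ kappa = lambda
lambda ∧ alpha = lambda
mu ∨ iota = theta
lambda ∨ iota = iota
theta ∨ iota = theta
lambda ∨ theta = theta

theta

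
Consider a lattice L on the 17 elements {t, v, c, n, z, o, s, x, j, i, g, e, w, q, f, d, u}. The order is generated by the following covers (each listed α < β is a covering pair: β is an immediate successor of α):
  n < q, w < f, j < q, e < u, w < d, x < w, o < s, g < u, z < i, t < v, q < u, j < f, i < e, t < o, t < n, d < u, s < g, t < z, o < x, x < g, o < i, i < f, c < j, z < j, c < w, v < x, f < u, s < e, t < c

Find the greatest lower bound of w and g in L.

x

Common lower bounds of {w, g}: o, t, v, x.
The greatest among these is x.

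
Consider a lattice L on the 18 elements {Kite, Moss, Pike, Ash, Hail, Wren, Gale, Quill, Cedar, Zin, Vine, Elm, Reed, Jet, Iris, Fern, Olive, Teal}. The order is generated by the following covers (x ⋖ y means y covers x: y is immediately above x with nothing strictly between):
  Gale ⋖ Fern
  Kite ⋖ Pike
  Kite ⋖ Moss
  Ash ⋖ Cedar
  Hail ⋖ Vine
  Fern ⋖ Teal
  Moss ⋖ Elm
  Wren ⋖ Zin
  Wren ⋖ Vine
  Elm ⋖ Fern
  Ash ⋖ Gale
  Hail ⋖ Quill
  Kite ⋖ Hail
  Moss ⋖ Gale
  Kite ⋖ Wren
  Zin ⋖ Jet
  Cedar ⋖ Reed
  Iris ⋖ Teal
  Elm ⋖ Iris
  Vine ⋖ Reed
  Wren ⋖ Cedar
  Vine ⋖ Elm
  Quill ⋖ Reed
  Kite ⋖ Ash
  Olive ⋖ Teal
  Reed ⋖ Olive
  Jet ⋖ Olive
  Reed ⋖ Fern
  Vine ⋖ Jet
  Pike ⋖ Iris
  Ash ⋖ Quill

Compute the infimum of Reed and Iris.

Vine

Common lower bounds of {Reed, Iris}: Hail, Kite, Vine, Wren.
The greatest among these is Vine.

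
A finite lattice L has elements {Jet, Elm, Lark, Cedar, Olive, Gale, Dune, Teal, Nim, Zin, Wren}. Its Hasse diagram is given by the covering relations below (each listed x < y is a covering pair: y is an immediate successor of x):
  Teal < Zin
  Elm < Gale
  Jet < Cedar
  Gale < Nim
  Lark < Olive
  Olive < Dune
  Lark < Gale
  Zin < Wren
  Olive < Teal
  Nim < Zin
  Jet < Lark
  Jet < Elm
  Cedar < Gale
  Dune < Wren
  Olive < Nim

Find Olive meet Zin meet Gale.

Common lower bounds of {Olive, Zin, Gale}: Jet, Lark.
The greatest among these is Lark.

Lark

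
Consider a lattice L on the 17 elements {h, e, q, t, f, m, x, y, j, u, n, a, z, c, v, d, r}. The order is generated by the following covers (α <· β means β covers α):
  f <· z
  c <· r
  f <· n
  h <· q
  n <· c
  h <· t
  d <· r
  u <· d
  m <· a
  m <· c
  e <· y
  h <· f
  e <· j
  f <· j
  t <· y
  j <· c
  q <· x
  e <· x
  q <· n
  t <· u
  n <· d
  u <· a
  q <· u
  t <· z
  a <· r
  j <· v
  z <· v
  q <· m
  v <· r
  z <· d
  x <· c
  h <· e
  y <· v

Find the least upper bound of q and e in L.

Common upper bounds of {q, e}: c, r, x.
The least among these is x.

x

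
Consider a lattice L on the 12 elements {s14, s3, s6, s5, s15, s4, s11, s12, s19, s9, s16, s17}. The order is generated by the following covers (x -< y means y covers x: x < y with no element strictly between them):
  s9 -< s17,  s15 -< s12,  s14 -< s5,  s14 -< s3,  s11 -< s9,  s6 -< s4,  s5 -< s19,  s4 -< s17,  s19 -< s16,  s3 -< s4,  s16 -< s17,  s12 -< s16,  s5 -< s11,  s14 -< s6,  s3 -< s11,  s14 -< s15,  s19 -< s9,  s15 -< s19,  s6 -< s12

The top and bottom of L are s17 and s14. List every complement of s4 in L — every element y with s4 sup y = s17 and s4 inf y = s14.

s15, s19, s5

Need y with s4 ∨ y = s17 and s4 ∧ y = s14.
Checking each element gives: s15, s19, s5.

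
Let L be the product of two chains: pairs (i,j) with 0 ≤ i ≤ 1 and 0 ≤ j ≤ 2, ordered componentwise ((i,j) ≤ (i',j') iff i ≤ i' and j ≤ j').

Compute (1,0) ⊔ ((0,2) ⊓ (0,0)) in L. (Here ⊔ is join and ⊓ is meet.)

(0,2) ∧ (0,0) = (0,0)
(1,0) ∨ (0,0) = (1,0)

(1,0)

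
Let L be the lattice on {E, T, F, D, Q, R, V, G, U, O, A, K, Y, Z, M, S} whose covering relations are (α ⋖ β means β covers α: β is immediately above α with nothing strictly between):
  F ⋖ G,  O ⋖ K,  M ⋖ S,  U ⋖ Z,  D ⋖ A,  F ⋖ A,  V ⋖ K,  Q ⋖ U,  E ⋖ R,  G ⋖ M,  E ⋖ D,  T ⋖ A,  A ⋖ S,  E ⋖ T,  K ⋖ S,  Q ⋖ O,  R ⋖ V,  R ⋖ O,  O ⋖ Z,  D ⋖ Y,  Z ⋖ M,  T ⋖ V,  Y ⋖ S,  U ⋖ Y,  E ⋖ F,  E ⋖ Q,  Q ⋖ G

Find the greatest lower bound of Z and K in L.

O

Common lower bounds of {Z, K}: E, O, Q, R.
The greatest among these is O.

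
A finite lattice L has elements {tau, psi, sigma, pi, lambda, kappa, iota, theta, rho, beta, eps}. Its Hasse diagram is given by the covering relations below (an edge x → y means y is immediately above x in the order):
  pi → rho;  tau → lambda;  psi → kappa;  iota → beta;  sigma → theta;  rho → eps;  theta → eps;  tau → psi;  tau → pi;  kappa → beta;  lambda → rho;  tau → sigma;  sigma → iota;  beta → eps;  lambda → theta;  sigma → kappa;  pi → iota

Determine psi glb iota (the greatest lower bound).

tau

Common lower bounds of {psi, iota}: tau.
The greatest among these is tau.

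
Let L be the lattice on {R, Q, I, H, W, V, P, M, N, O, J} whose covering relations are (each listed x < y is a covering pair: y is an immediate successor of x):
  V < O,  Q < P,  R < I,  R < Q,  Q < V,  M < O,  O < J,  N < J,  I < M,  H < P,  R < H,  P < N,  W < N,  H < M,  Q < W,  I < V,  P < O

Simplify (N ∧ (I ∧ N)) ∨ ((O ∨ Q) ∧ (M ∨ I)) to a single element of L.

M

I ∧ N = R
N ∧ R = R
O ∨ Q = O
M ∨ I = M
O ∧ M = M
R ∨ M = M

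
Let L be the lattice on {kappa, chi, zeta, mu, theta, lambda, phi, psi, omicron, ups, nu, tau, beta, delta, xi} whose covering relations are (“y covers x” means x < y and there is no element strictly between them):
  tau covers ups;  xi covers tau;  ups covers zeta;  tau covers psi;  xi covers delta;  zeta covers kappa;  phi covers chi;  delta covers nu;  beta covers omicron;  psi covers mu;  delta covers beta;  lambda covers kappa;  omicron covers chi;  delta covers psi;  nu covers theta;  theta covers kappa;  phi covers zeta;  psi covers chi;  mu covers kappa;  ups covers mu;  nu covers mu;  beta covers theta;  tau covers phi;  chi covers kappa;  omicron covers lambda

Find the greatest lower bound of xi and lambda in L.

lambda

Common lower bounds of {xi, lambda}: kappa, lambda.
The greatest among these is lambda.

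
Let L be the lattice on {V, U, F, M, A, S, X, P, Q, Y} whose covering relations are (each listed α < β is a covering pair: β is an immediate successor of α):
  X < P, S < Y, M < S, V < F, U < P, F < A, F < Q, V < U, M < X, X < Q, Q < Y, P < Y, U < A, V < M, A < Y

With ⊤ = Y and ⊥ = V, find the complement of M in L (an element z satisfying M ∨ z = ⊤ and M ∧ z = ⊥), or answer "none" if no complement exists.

A

Need z with M ∨ z = Y and M ∧ z = V.
Checking each element gives: A.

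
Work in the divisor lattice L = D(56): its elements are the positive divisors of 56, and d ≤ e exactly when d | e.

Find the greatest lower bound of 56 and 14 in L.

In the divisibility order, the meet is the greatest common divisor: gcd(56, 14) = 14.

14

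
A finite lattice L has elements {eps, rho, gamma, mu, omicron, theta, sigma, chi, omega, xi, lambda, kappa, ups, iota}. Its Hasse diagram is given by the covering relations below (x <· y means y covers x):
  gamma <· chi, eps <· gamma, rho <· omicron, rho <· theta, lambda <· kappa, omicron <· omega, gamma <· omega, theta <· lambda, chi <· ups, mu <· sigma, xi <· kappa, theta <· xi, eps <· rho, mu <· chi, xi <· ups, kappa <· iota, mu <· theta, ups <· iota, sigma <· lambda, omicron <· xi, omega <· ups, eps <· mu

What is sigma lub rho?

lambda

Common upper bounds of {sigma, rho}: iota, kappa, lambda.
The least among these is lambda.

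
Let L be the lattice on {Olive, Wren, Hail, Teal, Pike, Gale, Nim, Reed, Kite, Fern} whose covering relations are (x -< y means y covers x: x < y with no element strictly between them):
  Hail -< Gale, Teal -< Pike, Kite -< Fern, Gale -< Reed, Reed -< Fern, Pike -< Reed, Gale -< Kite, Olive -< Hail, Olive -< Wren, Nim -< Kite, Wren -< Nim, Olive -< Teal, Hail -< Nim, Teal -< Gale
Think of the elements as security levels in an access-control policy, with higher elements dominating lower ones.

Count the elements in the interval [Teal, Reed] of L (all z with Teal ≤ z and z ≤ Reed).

4

The interval [Teal, Reed] = {Gale, Pike, Reed, Teal}, which has 4 elements.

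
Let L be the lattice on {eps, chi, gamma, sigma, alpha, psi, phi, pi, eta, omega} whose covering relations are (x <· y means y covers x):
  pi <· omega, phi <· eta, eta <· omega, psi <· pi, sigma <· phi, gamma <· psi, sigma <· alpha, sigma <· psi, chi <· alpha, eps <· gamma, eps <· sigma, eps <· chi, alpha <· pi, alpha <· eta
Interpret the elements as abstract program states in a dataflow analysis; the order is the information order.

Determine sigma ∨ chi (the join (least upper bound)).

alpha

Common upper bounds of {sigma, chi}: alpha, eta, omega, pi.
The least among these is alpha.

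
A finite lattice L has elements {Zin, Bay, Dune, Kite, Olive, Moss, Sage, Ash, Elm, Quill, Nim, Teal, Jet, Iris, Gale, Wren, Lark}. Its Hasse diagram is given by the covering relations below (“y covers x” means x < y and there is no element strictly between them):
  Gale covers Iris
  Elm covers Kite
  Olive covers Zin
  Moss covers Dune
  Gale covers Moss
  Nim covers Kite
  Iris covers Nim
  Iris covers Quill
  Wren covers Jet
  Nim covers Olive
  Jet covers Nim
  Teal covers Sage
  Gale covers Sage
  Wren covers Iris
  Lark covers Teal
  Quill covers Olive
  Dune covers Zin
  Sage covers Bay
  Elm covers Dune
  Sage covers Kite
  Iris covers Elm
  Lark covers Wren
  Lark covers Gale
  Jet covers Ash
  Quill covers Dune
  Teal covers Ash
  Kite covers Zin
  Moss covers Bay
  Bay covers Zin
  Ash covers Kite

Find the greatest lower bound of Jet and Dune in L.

Zin

Common lower bounds of {Jet, Dune}: Zin.
The greatest among these is Zin.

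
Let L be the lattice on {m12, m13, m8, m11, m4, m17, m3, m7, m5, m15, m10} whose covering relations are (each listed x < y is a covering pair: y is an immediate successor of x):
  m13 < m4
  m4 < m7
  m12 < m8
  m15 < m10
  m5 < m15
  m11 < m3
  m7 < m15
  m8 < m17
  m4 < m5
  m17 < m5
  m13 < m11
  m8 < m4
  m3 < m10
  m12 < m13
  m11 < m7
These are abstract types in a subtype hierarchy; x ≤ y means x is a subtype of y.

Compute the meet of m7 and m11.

Common lower bounds of {m7, m11}: m11, m12, m13.
The greatest among these is m11.

m11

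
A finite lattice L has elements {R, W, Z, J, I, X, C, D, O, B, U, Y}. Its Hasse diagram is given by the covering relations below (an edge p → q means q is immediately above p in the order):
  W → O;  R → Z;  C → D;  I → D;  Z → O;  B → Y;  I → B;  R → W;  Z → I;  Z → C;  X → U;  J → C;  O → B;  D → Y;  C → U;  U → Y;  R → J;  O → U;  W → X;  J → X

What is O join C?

U

Common upper bounds of {O, C}: U, Y.
The least among these is U.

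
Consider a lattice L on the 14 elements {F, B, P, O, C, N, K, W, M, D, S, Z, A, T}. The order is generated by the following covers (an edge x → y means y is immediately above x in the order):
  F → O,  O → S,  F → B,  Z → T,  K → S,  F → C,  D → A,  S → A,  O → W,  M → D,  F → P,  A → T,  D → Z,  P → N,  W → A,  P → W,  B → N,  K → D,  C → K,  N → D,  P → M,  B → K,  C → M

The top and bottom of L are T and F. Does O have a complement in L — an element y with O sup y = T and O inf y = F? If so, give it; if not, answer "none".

Z

Need y with O ∨ y = T and O ∧ y = F.
Checking each element gives: Z.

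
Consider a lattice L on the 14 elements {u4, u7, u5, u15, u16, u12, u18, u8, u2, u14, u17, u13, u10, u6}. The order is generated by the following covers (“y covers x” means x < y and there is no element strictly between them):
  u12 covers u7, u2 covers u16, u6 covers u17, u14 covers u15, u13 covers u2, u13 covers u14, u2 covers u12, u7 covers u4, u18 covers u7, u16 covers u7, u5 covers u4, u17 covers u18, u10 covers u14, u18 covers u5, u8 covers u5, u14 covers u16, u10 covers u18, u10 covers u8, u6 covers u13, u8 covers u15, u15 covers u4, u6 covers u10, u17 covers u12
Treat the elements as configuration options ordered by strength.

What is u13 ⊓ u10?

Common lower bounds of {u13, u10}: u14, u15, u16, u4, u7.
The greatest among these is u14.

u14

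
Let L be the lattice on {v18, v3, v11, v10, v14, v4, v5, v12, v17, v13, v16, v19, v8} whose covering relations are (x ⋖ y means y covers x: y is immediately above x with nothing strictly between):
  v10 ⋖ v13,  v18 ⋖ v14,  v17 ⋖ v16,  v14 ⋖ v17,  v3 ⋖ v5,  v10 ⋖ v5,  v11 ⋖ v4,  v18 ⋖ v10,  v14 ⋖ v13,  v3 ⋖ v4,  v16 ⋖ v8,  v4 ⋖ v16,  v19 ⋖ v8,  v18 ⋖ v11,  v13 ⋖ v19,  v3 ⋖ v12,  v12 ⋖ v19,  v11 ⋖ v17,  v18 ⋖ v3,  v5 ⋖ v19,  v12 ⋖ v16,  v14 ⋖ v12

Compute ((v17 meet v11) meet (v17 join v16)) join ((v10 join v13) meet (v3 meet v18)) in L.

v17 ∧ v11 = v11
v17 ∨ v16 = v16
v11 ∧ v16 = v11
v10 ∨ v13 = v13
v3 ∧ v18 = v18
v13 ∧ v18 = v18
v11 ∨ v18 = v11

v11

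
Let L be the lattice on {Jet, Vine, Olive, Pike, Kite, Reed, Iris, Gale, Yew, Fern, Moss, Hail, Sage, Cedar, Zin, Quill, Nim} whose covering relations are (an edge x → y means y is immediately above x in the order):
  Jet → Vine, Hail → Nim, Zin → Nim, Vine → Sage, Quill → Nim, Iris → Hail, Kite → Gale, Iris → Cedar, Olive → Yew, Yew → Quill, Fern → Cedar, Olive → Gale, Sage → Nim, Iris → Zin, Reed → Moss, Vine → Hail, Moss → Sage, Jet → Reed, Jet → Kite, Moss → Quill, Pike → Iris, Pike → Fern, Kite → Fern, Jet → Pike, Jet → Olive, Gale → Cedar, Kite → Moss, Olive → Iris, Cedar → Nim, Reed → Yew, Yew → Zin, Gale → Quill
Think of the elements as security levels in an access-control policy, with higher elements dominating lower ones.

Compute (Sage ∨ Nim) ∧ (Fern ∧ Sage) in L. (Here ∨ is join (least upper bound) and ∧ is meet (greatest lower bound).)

Sage ∨ Nim = Nim
Fern ∧ Sage = Kite
Nim ∧ Kite = Kite

Kite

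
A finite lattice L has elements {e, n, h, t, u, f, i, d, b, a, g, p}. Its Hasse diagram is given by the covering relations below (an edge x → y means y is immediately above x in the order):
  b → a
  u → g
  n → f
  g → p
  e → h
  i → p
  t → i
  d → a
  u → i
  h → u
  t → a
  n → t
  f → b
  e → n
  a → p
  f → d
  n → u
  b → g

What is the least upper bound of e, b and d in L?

Common upper bounds of {e, b, d}: a, p.
The least among these is a.

a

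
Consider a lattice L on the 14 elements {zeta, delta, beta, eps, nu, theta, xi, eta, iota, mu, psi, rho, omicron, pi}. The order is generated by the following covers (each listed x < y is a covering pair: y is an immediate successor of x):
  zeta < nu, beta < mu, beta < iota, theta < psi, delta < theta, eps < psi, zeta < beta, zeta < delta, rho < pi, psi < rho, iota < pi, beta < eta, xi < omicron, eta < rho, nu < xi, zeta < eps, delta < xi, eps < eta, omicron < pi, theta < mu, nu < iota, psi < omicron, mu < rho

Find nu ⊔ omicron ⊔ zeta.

Common upper bounds of {nu, omicron, zeta}: omicron, pi.
The least among these is omicron.

omicron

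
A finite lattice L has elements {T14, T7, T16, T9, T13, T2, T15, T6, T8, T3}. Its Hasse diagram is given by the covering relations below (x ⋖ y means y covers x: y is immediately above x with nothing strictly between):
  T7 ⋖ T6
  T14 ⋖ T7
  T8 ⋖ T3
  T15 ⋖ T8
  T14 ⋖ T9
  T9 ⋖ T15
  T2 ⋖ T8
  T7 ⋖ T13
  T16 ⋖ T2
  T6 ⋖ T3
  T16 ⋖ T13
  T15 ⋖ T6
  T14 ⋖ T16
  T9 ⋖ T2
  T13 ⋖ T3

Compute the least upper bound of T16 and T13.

Common upper bounds of {T16, T13}: T13, T3.
The least among these is T13.

T13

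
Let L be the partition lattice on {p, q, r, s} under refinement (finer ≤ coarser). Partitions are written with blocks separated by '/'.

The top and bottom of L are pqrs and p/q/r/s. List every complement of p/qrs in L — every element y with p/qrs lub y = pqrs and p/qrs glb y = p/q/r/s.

pq/r/s, pr/q/s, ps/q/r

Need y with p/qrs ∨ y = pqrs and p/qrs ∧ y = p/q/r/s.
Checking each element gives: pq/r/s, pr/q/s, ps/q/r.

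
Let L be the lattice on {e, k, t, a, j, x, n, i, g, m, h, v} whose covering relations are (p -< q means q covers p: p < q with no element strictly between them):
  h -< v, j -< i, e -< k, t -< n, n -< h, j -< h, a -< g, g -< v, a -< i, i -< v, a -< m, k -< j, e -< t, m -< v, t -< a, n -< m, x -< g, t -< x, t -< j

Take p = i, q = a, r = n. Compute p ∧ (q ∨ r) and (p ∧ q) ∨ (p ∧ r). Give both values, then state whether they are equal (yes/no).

a; a; yes

q ∨ r = m, so p ∧ (q ∨ r) = i ∧ m = a.
p ∧ q = a and p ∧ r = t, so (p ∧ q) ∨ (p ∧ r) = a ∨ t = a.
Equal: yes.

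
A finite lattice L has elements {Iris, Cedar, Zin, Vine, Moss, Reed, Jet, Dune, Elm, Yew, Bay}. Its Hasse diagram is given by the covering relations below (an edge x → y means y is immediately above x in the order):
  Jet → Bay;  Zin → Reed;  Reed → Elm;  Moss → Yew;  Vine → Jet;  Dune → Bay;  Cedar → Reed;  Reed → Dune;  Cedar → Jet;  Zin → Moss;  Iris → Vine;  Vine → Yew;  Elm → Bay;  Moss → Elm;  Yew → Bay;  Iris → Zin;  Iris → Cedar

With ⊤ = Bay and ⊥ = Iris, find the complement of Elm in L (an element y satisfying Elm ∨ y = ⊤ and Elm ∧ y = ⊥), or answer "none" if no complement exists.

Need y with Elm ∨ y = Bay and Elm ∧ y = Iris.
Checking each element gives: Vine.

Vine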